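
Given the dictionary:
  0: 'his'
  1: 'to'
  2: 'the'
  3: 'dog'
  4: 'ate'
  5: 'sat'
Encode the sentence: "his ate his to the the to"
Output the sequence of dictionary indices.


Look up each word in the dictionary:
  'his' -> 0
  'ate' -> 4
  'his' -> 0
  'to' -> 1
  'the' -> 2
  'the' -> 2
  'to' -> 1

Encoded: [0, 4, 0, 1, 2, 2, 1]


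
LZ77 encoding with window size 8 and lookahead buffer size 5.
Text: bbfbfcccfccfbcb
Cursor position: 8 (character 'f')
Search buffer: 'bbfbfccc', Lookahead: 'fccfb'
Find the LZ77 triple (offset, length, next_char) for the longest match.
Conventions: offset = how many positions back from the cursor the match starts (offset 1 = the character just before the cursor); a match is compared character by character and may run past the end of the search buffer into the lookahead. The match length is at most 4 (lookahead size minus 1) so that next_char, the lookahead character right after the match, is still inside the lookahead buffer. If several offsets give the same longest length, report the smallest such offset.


Try each offset into the search buffer:
  offset=1 (pos 7, char 'c'): match length 0
  offset=2 (pos 6, char 'c'): match length 0
  offset=3 (pos 5, char 'c'): match length 0
  offset=4 (pos 4, char 'f'): match length 3
  offset=5 (pos 3, char 'b'): match length 0
  offset=6 (pos 2, char 'f'): match length 1
  offset=7 (pos 1, char 'b'): match length 0
  offset=8 (pos 0, char 'b'): match length 0
Longest match has length 3 at offset 4.
next_char = character at position 8 + 3 = 11 -> 'f'

Best match: offset=4, length=3 (matching 'fcc' starting at position 4)
LZ77 triple: (4, 3, 'f')


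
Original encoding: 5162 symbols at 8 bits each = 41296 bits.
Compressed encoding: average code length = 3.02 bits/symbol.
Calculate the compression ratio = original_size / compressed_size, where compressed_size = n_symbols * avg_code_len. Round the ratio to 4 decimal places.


original_size = n_symbols * orig_bits = 5162 * 8 = 41296 bits
compressed_size = n_symbols * avg_code_len = 5162 * 3.02 = 15589.24 bits
ratio = original_size / compressed_size = 41296 / 15589.24 = 2.649

Compression ratio = 2.649


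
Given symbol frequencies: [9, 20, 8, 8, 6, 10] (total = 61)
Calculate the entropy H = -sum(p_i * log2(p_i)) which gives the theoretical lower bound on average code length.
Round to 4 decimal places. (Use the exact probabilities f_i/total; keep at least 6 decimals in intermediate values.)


Per-symbol terms -p_i * log2(p_i) with p_i = f_i/61:
  p = 9/61 = 0.147541: log2(p) = -2.760812, -p*log2(p) = 0.407333
  p = 20/61 = 0.327869: log2(p) = -1.608809, -p*log2(p) = 0.527478
  p = 8/61 = 0.131148: log2(p) = -2.930737, -p*log2(p) = 0.384359
  p = 8/61 = 0.131148: log2(p) = -2.930737, -p*log2(p) = 0.384359
  p = 6/61 = 0.098361: log2(p) = -3.345775, -p*log2(p) = 0.329093
  p = 10/61 = 0.163934: log2(p) = -2.608809, -p*log2(p) = 0.427674
H = 0.407333 + 0.527478 + 0.384359 + 0.384359 + 0.329093 + 0.427674 = 2.460296

H = 2.4603 bits/symbol


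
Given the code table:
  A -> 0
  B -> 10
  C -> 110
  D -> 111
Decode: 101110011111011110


Decoding:
10 -> B
111 -> D
0 -> A
0 -> A
111 -> D
110 -> C
111 -> D
10 -> B


Result: BDAADCDB


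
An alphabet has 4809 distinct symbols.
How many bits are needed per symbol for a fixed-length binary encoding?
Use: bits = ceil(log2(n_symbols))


log2(4809) = 12.2315
Bracket: 2^12 = 4096 < 4809 <= 2^13 = 8192
So ceil(log2(4809)) = 13

bits = ceil(log2(4809)) = ceil(12.2315) = 13 bits


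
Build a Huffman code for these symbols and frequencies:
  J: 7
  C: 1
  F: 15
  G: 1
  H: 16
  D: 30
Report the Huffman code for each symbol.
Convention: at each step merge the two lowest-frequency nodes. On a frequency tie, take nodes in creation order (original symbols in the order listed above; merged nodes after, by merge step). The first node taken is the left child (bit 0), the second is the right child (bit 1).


Huffman tree construction:
Step 1: Merge C(1) + G(1) = 2
Step 2: Merge (C+G)(2) + J(7) = 9
Step 3: Merge ((C+G)+J)(9) + F(15) = 24
Step 4: Merge H(16) + (((C+G)+J)+F)(24) = 40
Step 5: Merge D(30) + (H+(((C+G)+J)+F))(40) = 70
Read each symbol's code off the tree from the root (left child = 0, right child = 1).

Codes:
  J: 1101 (length 4)
  C: 11000 (length 5)
  F: 111 (length 3)
  G: 11001 (length 5)
  H: 10 (length 2)
  D: 0 (length 1)
Average code length: 145/70 = 2.0714 bits/symbol


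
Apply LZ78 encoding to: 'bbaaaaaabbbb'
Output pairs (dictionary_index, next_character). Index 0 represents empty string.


LZ78 encoding steps:
Dictionary: {0: ''}
Step 1: w='' (idx 0), next='b' -> output (0, 'b'), add 'b' as idx 1
Step 2: w='b' (idx 1), next='a' -> output (1, 'a'), add 'ba' as idx 2
Step 3: w='' (idx 0), next='a' -> output (0, 'a'), add 'a' as idx 3
Step 4: w='a' (idx 3), next='a' -> output (3, 'a'), add 'aa' as idx 4
Step 5: w='aa' (idx 4), next='b' -> output (4, 'b'), add 'aab' as idx 5
Step 6: w='b' (idx 1), next='b' -> output (1, 'b'), add 'bb' as idx 6
Step 7: w='b' (idx 1), end of input -> output (1, '')


Encoded: [(0, 'b'), (1, 'a'), (0, 'a'), (3, 'a'), (4, 'b'), (1, 'b'), (1, '')]


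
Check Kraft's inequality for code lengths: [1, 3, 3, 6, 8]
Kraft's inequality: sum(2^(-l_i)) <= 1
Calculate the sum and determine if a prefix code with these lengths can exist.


Sum = 2^(-1) + 2^(-3) + 2^(-3) + 2^(-6) + 2^(-8)
    = 0.5 + 0.125 + 0.125 + 0.015625 + 0.00390625
    = 197/256 = 0.76953125
Since 0.76953125 <= 1, Kraft's inequality IS satisfied.
A prefix code with these lengths CAN exist.

Kraft sum = 0.76953125. Satisfied.


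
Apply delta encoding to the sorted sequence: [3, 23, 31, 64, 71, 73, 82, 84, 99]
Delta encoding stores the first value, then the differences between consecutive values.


First value: 3
Deltas:
  23 - 3 = 20
  31 - 23 = 8
  64 - 31 = 33
  71 - 64 = 7
  73 - 71 = 2
  82 - 73 = 9
  84 - 82 = 2
  99 - 84 = 15


Delta encoded: [3, 20, 8, 33, 7, 2, 9, 2, 15]


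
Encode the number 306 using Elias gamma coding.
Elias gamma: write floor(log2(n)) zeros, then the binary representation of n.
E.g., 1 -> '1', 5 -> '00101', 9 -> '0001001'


num_bits = floor(log2(306)) + 1 = 9
leading_zeros = num_bits - 1 = 8
binary(306) = 100110010

Elias gamma(306) = '00000000' + '100110010' = 00000000100110010 (17 bits)


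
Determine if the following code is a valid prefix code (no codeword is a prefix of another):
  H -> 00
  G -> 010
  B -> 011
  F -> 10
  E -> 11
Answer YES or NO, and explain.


Checking each pair (does one codeword prefix another?):
  H='00' vs G='010': no prefix
  H='00' vs B='011': no prefix
  H='00' vs F='10': no prefix
  H='00' vs E='11': no prefix
  G='010' vs H='00': no prefix
  G='010' vs B='011': no prefix
  G='010' vs F='10': no prefix
  G='010' vs E='11': no prefix
  B='011' vs H='00': no prefix
  B='011' vs G='010': no prefix
  B='011' vs F='10': no prefix
  B='011' vs E='11': no prefix
  F='10' vs H='00': no prefix
  F='10' vs G='010': no prefix
  F='10' vs B='011': no prefix
  F='10' vs E='11': no prefix
  E='11' vs H='00': no prefix
  E='11' vs G='010': no prefix
  E='11' vs B='011': no prefix
  E='11' vs F='10': no prefix
No violation found over all pairs.

YES -- this is a valid prefix code. No codeword is a prefix of any other codeword.


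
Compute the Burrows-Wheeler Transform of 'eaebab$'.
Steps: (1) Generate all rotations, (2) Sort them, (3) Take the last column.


Rotations (sorted):
  0: $eaebab -> last char: b
  1: ab$eaeb -> last char: b
  2: aebab$e -> last char: e
  3: b$eaeba -> last char: a
  4: bab$eae -> last char: e
  5: eaebab$ -> last char: $
  6: ebab$ea -> last char: a


BWT = bbeae$a


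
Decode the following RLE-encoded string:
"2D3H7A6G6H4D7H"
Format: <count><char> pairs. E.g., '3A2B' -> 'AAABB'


Expanding each <count><char> pair:
  2D -> 'DD'
  3H -> 'HHH'
  7A -> 'AAAAAAA'
  6G -> 'GGGGGG'
  6H -> 'HHHHHH'
  4D -> 'DDDD'
  7H -> 'HHHHHHH'

Decoded = DDHHHAAAAAAAGGGGGGHHHHHHDDDDHHHHHHH


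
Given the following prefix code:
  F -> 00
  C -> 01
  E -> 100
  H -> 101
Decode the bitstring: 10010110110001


Decoding step by step:
Bits 100 -> E
Bits 101 -> H
Bits 101 -> H
Bits 100 -> E
Bits 01 -> C


Decoded message: EHHEC


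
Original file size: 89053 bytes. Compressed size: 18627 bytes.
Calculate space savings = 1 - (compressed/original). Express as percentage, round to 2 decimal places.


ratio = compressed/original = 18627/89053 = 0.209168
savings = 1 - ratio = 1 - 0.209168 = 0.790832
as a percentage: 0.790832 * 100 = 79.08%

Space savings = 1 - 18627/89053 = 79.08%


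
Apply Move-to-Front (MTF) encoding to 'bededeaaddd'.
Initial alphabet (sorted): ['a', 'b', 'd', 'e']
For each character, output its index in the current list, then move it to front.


MTF encoding:
'b': index 1 in ['a', 'b', 'd', 'e'] -> ['b', 'a', 'd', 'e']
'e': index 3 in ['b', 'a', 'd', 'e'] -> ['e', 'b', 'a', 'd']
'd': index 3 in ['e', 'b', 'a', 'd'] -> ['d', 'e', 'b', 'a']
'e': index 1 in ['d', 'e', 'b', 'a'] -> ['e', 'd', 'b', 'a']
'd': index 1 in ['e', 'd', 'b', 'a'] -> ['d', 'e', 'b', 'a']
'e': index 1 in ['d', 'e', 'b', 'a'] -> ['e', 'd', 'b', 'a']
'a': index 3 in ['e', 'd', 'b', 'a'] -> ['a', 'e', 'd', 'b']
'a': index 0 in ['a', 'e', 'd', 'b'] -> ['a', 'e', 'd', 'b']
'd': index 2 in ['a', 'e', 'd', 'b'] -> ['d', 'a', 'e', 'b']
'd': index 0 in ['d', 'a', 'e', 'b'] -> ['d', 'a', 'e', 'b']
'd': index 0 in ['d', 'a', 'e', 'b'] -> ['d', 'a', 'e', 'b']


Output: [1, 3, 3, 1, 1, 1, 3, 0, 2, 0, 0]


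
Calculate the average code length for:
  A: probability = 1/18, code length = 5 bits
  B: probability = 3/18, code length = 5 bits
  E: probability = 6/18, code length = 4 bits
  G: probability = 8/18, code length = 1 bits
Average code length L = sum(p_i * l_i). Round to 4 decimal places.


Weighted contributions p_i * l_i:
  A: (1/18) * 5 = 5/18
  B: (3/18) * 5 = 15/18
  E: (6/18) * 4 = 24/18
  G: (8/18) * 1 = 8/18
Sum = (5 + 15 + 24 + 8)/18 = 52/18

L = 52/18 = 2.8889 bits/symbol


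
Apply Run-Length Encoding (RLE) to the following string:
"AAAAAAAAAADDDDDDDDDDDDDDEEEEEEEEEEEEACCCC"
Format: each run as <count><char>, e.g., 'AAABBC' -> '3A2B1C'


Scanning runs left to right:
  i=0: run of 'A' x 10 -> '10A'
  i=10: run of 'D' x 14 -> '14D'
  i=24: run of 'E' x 12 -> '12E'
  i=36: run of 'A' x 1 -> '1A'
  i=37: run of 'C' x 4 -> '4C'

RLE = 10A14D12E1A4C


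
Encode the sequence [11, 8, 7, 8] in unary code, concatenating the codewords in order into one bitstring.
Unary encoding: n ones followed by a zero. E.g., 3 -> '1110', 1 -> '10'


Encode each number as n ones followed by a terminating 0:
  11 -> 111111111110 (12 bits)
  8 -> 111111110 (9 bits)
  7 -> 11111110 (8 bits)
  8 -> 111111110 (9 bits)
Total length = 12 + 9 + 8 + 9 = 38 bits.

Unary([11, 8, 7, 8]) = 11111111111011111111011111110111111110 (38 bits)


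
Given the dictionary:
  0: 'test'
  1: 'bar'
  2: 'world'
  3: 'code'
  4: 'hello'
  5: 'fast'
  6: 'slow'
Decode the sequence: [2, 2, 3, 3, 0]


Look up each index in the dictionary:
  2 -> 'world'
  2 -> 'world'
  3 -> 'code'
  3 -> 'code'
  0 -> 'test'

Decoded: "world world code code test"


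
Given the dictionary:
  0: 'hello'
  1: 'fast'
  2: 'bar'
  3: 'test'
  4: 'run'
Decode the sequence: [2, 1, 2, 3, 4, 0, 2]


Look up each index in the dictionary:
  2 -> 'bar'
  1 -> 'fast'
  2 -> 'bar'
  3 -> 'test'
  4 -> 'run'
  0 -> 'hello'
  2 -> 'bar'

Decoded: "bar fast bar test run hello bar"


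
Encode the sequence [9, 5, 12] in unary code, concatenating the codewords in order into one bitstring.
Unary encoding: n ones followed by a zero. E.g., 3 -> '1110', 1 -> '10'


Encode each number as n ones followed by a terminating 0:
  9 -> 1111111110 (10 bits)
  5 -> 111110 (6 bits)
  12 -> 1111111111110 (13 bits)
Total length = 10 + 6 + 13 = 29 bits.

Unary([9, 5, 12]) = 11111111101111101111111111110 (29 bits)


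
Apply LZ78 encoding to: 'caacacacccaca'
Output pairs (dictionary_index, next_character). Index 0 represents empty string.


LZ78 encoding steps:
Dictionary: {0: ''}
Step 1: w='' (idx 0), next='c' -> output (0, 'c'), add 'c' as idx 1
Step 2: w='' (idx 0), next='a' -> output (0, 'a'), add 'a' as idx 2
Step 3: w='a' (idx 2), next='c' -> output (2, 'c'), add 'ac' as idx 3
Step 4: w='ac' (idx 3), next='a' -> output (3, 'a'), add 'aca' as idx 4
Step 5: w='c' (idx 1), next='c' -> output (1, 'c'), add 'cc' as idx 5
Step 6: w='c' (idx 1), next='a' -> output (1, 'a'), add 'ca' as idx 6
Step 7: w='ca' (idx 6), end of input -> output (6, '')


Encoded: [(0, 'c'), (0, 'a'), (2, 'c'), (3, 'a'), (1, 'c'), (1, 'a'), (6, '')]


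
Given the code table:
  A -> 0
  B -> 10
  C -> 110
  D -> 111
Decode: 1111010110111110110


Decoding:
111 -> D
10 -> B
10 -> B
110 -> C
111 -> D
110 -> C
110 -> C


Result: DBBCDCC


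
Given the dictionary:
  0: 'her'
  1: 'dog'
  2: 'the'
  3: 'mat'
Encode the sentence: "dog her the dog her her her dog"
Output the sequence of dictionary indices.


Look up each word in the dictionary:
  'dog' -> 1
  'her' -> 0
  'the' -> 2
  'dog' -> 1
  'her' -> 0
  'her' -> 0
  'her' -> 0
  'dog' -> 1

Encoded: [1, 0, 2, 1, 0, 0, 0, 1]


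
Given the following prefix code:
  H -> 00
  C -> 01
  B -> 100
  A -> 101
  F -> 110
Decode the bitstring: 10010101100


Decoding step by step:
Bits 100 -> B
Bits 101 -> A
Bits 01 -> C
Bits 100 -> B


Decoded message: BACB


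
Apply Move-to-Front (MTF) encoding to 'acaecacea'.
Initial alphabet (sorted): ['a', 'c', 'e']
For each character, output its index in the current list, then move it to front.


MTF encoding:
'a': index 0 in ['a', 'c', 'e'] -> ['a', 'c', 'e']
'c': index 1 in ['a', 'c', 'e'] -> ['c', 'a', 'e']
'a': index 1 in ['c', 'a', 'e'] -> ['a', 'c', 'e']
'e': index 2 in ['a', 'c', 'e'] -> ['e', 'a', 'c']
'c': index 2 in ['e', 'a', 'c'] -> ['c', 'e', 'a']
'a': index 2 in ['c', 'e', 'a'] -> ['a', 'c', 'e']
'c': index 1 in ['a', 'c', 'e'] -> ['c', 'a', 'e']
'e': index 2 in ['c', 'a', 'e'] -> ['e', 'c', 'a']
'a': index 2 in ['e', 'c', 'a'] -> ['a', 'e', 'c']


Output: [0, 1, 1, 2, 2, 2, 1, 2, 2]


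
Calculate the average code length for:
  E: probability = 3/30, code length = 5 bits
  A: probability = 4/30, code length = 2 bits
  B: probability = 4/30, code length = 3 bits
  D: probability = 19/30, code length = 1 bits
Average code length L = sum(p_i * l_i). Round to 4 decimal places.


Weighted contributions p_i * l_i:
  E: (3/30) * 5 = 15/30
  A: (4/30) * 2 = 8/30
  B: (4/30) * 3 = 12/30
  D: (19/30) * 1 = 19/30
Sum = (15 + 8 + 12 + 19)/30 = 54/30

L = 54/30 = 1.8000 bits/symbol


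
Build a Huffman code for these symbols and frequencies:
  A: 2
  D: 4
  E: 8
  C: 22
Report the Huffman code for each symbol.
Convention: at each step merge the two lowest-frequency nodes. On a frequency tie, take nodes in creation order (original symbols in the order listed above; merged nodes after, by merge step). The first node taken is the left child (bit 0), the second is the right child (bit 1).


Huffman tree construction:
Step 1: Merge A(2) + D(4) = 6
Step 2: Merge (A+D)(6) + E(8) = 14
Step 3: Merge ((A+D)+E)(14) + C(22) = 36
Read each symbol's code off the tree from the root (left child = 0, right child = 1).

Codes:
  A: 000 (length 3)
  D: 001 (length 3)
  E: 01 (length 2)
  C: 1 (length 1)
Average code length: 56/36 = 1.5556 bits/symbol


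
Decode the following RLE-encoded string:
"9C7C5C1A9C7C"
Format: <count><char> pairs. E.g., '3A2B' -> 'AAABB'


Expanding each <count><char> pair:
  9C -> 'CCCCCCCCC'
  7C -> 'CCCCCCC'
  5C -> 'CCCCC'
  1A -> 'A'
  9C -> 'CCCCCCCCC'
  7C -> 'CCCCCCC'

Decoded = CCCCCCCCCCCCCCCCCCCCCACCCCCCCCCCCCCCCC


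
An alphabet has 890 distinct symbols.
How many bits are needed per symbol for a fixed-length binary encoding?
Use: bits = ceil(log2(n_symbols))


log2(890) = 9.7977
Bracket: 2^9 = 512 < 890 <= 2^10 = 1024
So ceil(log2(890)) = 10

bits = ceil(log2(890)) = ceil(9.7977) = 10 bits


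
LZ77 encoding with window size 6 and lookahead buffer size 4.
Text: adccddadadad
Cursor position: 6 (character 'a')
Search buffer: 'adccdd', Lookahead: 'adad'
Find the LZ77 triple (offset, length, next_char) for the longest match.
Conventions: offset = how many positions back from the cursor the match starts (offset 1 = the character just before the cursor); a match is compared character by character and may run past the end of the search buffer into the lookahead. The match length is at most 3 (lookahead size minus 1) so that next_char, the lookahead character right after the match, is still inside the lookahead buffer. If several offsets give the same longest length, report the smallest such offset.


Try each offset into the search buffer:
  offset=1 (pos 5, char 'd'): match length 0
  offset=2 (pos 4, char 'd'): match length 0
  offset=3 (pos 3, char 'c'): match length 0
  offset=4 (pos 2, char 'c'): match length 0
  offset=5 (pos 1, char 'd'): match length 0
  offset=6 (pos 0, char 'a'): match length 2
Longest match has length 2 at offset 6.
next_char = character at position 6 + 2 = 8 -> 'a'

Best match: offset=6, length=2 (matching 'ad' starting at position 0)
LZ77 triple: (6, 2, 'a')


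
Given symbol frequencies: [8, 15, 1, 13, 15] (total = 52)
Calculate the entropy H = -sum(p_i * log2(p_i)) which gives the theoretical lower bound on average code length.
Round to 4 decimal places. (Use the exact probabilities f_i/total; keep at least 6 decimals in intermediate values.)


Per-symbol terms -p_i * log2(p_i) with p_i = f_i/52:
  p = 8/52 = 0.153846: log2(p) = -2.700440, -p*log2(p) = 0.415452
  p = 15/52 = 0.288462: log2(p) = -1.793549, -p*log2(p) = 0.517370
  p = 1/52 = 0.019231: log2(p) = -5.700440, -p*log2(p) = 0.109624
  p = 13/52 = 0.250000: log2(p) = -2.000000, -p*log2(p) = 0.500000
  p = 15/52 = 0.288462: log2(p) = -1.793549, -p*log2(p) = 0.517370
H = 0.415452 + 0.517370 + 0.109624 + 0.500000 + 0.517370 = 2.059816

H = 2.0598 bits/symbol


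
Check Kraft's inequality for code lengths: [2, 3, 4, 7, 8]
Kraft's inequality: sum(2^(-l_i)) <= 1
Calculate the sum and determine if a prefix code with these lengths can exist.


Sum = 2^(-2) + 2^(-3) + 2^(-4) + 2^(-7) + 2^(-8)
    = 0.25 + 0.125 + 0.0625 + 0.0078125 + 0.00390625
    = 115/256 = 0.44921875
Since 0.44921875 <= 1, Kraft's inequality IS satisfied.
A prefix code with these lengths CAN exist.

Kraft sum = 0.44921875. Satisfied.


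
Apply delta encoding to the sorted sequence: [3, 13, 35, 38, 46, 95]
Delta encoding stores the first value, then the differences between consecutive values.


First value: 3
Deltas:
  13 - 3 = 10
  35 - 13 = 22
  38 - 35 = 3
  46 - 38 = 8
  95 - 46 = 49


Delta encoded: [3, 10, 22, 3, 8, 49]


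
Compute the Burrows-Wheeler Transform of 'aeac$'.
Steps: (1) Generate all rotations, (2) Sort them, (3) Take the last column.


Rotations (sorted):
  0: $aeac -> last char: c
  1: ac$ae -> last char: e
  2: aeac$ -> last char: $
  3: c$aea -> last char: a
  4: eac$a -> last char: a


BWT = ce$aa


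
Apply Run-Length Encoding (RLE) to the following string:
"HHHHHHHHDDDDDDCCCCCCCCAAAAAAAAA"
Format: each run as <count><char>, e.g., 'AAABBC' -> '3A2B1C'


Scanning runs left to right:
  i=0: run of 'H' x 8 -> '8H'
  i=8: run of 'D' x 6 -> '6D'
  i=14: run of 'C' x 8 -> '8C'
  i=22: run of 'A' x 9 -> '9A'

RLE = 8H6D8C9A


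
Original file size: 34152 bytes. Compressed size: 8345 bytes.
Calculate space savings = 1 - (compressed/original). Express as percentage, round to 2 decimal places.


ratio = compressed/original = 8345/34152 = 0.244349
savings = 1 - ratio = 1 - 0.244349 = 0.755651
as a percentage: 0.755651 * 100 = 75.57%

Space savings = 1 - 8345/34152 = 75.57%


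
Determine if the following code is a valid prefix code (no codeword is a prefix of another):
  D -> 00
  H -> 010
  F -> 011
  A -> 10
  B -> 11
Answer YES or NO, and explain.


Checking each pair (does one codeword prefix another?):
  D='00' vs H='010': no prefix
  D='00' vs F='011': no prefix
  D='00' vs A='10': no prefix
  D='00' vs B='11': no prefix
  H='010' vs D='00': no prefix
  H='010' vs F='011': no prefix
  H='010' vs A='10': no prefix
  H='010' vs B='11': no prefix
  F='011' vs D='00': no prefix
  F='011' vs H='010': no prefix
  F='011' vs A='10': no prefix
  F='011' vs B='11': no prefix
  A='10' vs D='00': no prefix
  A='10' vs H='010': no prefix
  A='10' vs F='011': no prefix
  A='10' vs B='11': no prefix
  B='11' vs D='00': no prefix
  B='11' vs H='010': no prefix
  B='11' vs F='011': no prefix
  B='11' vs A='10': no prefix
No violation found over all pairs.

YES -- this is a valid prefix code. No codeword is a prefix of any other codeword.


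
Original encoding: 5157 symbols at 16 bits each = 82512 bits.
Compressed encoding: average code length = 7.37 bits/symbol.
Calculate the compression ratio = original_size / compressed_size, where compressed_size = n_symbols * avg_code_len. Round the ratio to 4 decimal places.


original_size = n_symbols * orig_bits = 5157 * 16 = 82512 bits
compressed_size = n_symbols * avg_code_len = 5157 * 7.37 = 38007.09 bits
ratio = original_size / compressed_size = 82512 / 38007.09 = 2.171

Compression ratio = 2.171


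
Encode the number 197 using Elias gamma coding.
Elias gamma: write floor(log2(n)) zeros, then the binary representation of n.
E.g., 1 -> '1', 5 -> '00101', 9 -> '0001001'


num_bits = floor(log2(197)) + 1 = 8
leading_zeros = num_bits - 1 = 7
binary(197) = 11000101

Elias gamma(197) = '0000000' + '11000101' = 000000011000101 (15 bits)


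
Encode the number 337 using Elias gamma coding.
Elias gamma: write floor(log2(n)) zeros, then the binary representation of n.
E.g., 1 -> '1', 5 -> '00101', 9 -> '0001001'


num_bits = floor(log2(337)) + 1 = 9
leading_zeros = num_bits - 1 = 8
binary(337) = 101010001

Elias gamma(337) = '00000000' + '101010001' = 00000000101010001 (17 bits)


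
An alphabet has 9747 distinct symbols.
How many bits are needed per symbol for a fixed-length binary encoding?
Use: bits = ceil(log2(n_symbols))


log2(9747) = 13.2507
Bracket: 2^13 = 8192 < 9747 <= 2^14 = 16384
So ceil(log2(9747)) = 14

bits = ceil(log2(9747)) = ceil(13.2507) = 14 bits


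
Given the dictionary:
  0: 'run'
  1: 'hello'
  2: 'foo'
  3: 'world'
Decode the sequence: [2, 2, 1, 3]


Look up each index in the dictionary:
  2 -> 'foo'
  2 -> 'foo'
  1 -> 'hello'
  3 -> 'world'

Decoded: "foo foo hello world"


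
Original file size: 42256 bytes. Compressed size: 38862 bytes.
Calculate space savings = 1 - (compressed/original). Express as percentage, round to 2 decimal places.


ratio = compressed/original = 38862/42256 = 0.91968
savings = 1 - ratio = 1 - 0.91968 = 0.08032
as a percentage: 0.08032 * 100 = 8.03%

Space savings = 1 - 38862/42256 = 8.03%


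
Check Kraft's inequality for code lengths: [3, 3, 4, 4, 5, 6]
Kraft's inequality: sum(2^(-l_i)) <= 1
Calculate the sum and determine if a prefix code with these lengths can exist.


Sum = 2^(-3) + 2^(-3) + 2^(-4) + 2^(-4) + 2^(-5) + 2^(-6)
    = 0.125 + 0.125 + 0.0625 + 0.0625 + 0.03125 + 0.015625
    = 27/64 = 0.421875
Since 0.421875 <= 1, Kraft's inequality IS satisfied.
A prefix code with these lengths CAN exist.

Kraft sum = 0.421875. Satisfied.


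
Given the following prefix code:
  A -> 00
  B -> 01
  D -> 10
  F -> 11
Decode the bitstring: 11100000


Decoding step by step:
Bits 11 -> F
Bits 10 -> D
Bits 00 -> A
Bits 00 -> A


Decoded message: FDAA


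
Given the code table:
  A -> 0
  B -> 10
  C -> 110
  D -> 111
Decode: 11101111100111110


Decoding:
111 -> D
0 -> A
111 -> D
110 -> C
0 -> A
111 -> D
110 -> C


Result: DADCADC


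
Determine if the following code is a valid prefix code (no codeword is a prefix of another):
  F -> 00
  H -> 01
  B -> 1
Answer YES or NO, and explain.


Checking each pair (does one codeword prefix another?):
  F='00' vs H='01': no prefix
  F='00' vs B='1': no prefix
  H='01' vs F='00': no prefix
  H='01' vs B='1': no prefix
  B='1' vs F='00': no prefix
  B='1' vs H='01': no prefix
No violation found over all pairs.

YES -- this is a valid prefix code. No codeword is a prefix of any other codeword.


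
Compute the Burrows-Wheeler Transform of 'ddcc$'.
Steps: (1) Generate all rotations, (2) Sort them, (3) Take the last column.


Rotations (sorted):
  0: $ddcc -> last char: c
  1: c$ddc -> last char: c
  2: cc$dd -> last char: d
  3: dcc$d -> last char: d
  4: ddcc$ -> last char: $


BWT = ccdd$


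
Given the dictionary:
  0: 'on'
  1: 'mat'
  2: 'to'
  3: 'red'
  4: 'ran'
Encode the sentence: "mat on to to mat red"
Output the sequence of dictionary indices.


Look up each word in the dictionary:
  'mat' -> 1
  'on' -> 0
  'to' -> 2
  'to' -> 2
  'mat' -> 1
  'red' -> 3

Encoded: [1, 0, 2, 2, 1, 3]


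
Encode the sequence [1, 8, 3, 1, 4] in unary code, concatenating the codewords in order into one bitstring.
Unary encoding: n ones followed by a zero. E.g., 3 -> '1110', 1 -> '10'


Encode each number as n ones followed by a terminating 0:
  1 -> 10 (2 bits)
  8 -> 111111110 (9 bits)
  3 -> 1110 (4 bits)
  1 -> 10 (2 bits)
  4 -> 11110 (5 bits)
Total length = 2 + 9 + 4 + 2 + 5 = 22 bits.

Unary([1, 8, 3, 1, 4]) = 1011111111011101011110 (22 bits)


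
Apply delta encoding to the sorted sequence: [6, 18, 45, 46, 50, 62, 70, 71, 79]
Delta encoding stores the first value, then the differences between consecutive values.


First value: 6
Deltas:
  18 - 6 = 12
  45 - 18 = 27
  46 - 45 = 1
  50 - 46 = 4
  62 - 50 = 12
  70 - 62 = 8
  71 - 70 = 1
  79 - 71 = 8


Delta encoded: [6, 12, 27, 1, 4, 12, 8, 1, 8]


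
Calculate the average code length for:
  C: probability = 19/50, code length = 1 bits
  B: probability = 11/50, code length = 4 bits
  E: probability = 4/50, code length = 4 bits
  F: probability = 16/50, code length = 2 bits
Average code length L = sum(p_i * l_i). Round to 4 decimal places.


Weighted contributions p_i * l_i:
  C: (19/50) * 1 = 19/50
  B: (11/50) * 4 = 44/50
  E: (4/50) * 4 = 16/50
  F: (16/50) * 2 = 32/50
Sum = (19 + 44 + 16 + 32)/50 = 111/50

L = 111/50 = 2.2200 bits/symbol


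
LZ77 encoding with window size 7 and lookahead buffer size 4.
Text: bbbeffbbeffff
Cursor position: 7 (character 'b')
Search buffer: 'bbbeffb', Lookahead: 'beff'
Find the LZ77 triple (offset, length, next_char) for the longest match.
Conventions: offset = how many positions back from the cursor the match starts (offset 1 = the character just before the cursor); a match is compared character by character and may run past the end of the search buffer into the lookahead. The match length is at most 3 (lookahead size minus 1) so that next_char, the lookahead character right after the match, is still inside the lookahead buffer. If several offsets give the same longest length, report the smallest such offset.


Try each offset into the search buffer:
  offset=1 (pos 6, char 'b'): match length 1
  offset=2 (pos 5, char 'f'): match length 0
  offset=3 (pos 4, char 'f'): match length 0
  offset=4 (pos 3, char 'e'): match length 0
  offset=5 (pos 2, char 'b'): match length 3
  offset=6 (pos 1, char 'b'): match length 1
  offset=7 (pos 0, char 'b'): match length 1
Longest match has length 3 at offset 5.
next_char = character at position 7 + 3 = 10 -> 'f'

Best match: offset=5, length=3 (matching 'bef' starting at position 2)
LZ77 triple: (5, 3, 'f')


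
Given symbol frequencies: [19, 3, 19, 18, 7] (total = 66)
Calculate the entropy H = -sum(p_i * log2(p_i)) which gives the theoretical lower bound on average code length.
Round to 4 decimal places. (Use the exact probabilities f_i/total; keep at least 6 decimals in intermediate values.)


Per-symbol terms -p_i * log2(p_i) with p_i = f_i/66:
  p = 19/66 = 0.287879: log2(p) = -1.796467, -p*log2(p) = 0.517165
  p = 3/66 = 0.045455: log2(p) = -4.459432, -p*log2(p) = 0.202701
  p = 19/66 = 0.287879: log2(p) = -1.796467, -p*log2(p) = 0.517165
  p = 18/66 = 0.272727: log2(p) = -1.874469, -p*log2(p) = 0.511219
  p = 7/66 = 0.106061: log2(p) = -3.237039, -p*log2(p) = 0.343322
H = 0.517165 + 0.202701 + 0.517165 + 0.511219 + 0.343322 = 2.091572

H = 2.0916 bits/symbol


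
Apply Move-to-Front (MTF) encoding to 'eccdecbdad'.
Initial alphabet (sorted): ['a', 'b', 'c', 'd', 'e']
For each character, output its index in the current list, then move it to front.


MTF encoding:
'e': index 4 in ['a', 'b', 'c', 'd', 'e'] -> ['e', 'a', 'b', 'c', 'd']
'c': index 3 in ['e', 'a', 'b', 'c', 'd'] -> ['c', 'e', 'a', 'b', 'd']
'c': index 0 in ['c', 'e', 'a', 'b', 'd'] -> ['c', 'e', 'a', 'b', 'd']
'd': index 4 in ['c', 'e', 'a', 'b', 'd'] -> ['d', 'c', 'e', 'a', 'b']
'e': index 2 in ['d', 'c', 'e', 'a', 'b'] -> ['e', 'd', 'c', 'a', 'b']
'c': index 2 in ['e', 'd', 'c', 'a', 'b'] -> ['c', 'e', 'd', 'a', 'b']
'b': index 4 in ['c', 'e', 'd', 'a', 'b'] -> ['b', 'c', 'e', 'd', 'a']
'd': index 3 in ['b', 'c', 'e', 'd', 'a'] -> ['d', 'b', 'c', 'e', 'a']
'a': index 4 in ['d', 'b', 'c', 'e', 'a'] -> ['a', 'd', 'b', 'c', 'e']
'd': index 1 in ['a', 'd', 'b', 'c', 'e'] -> ['d', 'a', 'b', 'c', 'e']


Output: [4, 3, 0, 4, 2, 2, 4, 3, 4, 1]


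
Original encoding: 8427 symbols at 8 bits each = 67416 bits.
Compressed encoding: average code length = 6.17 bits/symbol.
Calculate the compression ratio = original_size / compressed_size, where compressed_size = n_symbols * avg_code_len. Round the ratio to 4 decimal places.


original_size = n_symbols * orig_bits = 8427 * 8 = 67416 bits
compressed_size = n_symbols * avg_code_len = 8427 * 6.17 = 51994.59 bits
ratio = original_size / compressed_size = 67416 / 51994.59 = 1.2966

Compression ratio = 1.2966


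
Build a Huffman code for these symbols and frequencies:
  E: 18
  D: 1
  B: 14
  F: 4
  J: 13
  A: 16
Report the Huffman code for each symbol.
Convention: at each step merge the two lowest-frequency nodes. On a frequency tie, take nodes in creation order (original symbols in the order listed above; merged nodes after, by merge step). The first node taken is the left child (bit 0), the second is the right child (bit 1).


Huffman tree construction:
Step 1: Merge D(1) + F(4) = 5
Step 2: Merge (D+F)(5) + J(13) = 18
Step 3: Merge B(14) + A(16) = 30
Step 4: Merge E(18) + ((D+F)+J)(18) = 36
Step 5: Merge (B+A)(30) + (E+((D+F)+J))(36) = 66
Read each symbol's code off the tree from the root (left child = 0, right child = 1).

Codes:
  E: 10 (length 2)
  D: 1100 (length 4)
  B: 00 (length 2)
  F: 1101 (length 4)
  J: 111 (length 3)
  A: 01 (length 2)
Average code length: 155/66 = 2.3485 bits/symbol


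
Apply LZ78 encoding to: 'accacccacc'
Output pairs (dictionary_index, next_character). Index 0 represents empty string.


LZ78 encoding steps:
Dictionary: {0: ''}
Step 1: w='' (idx 0), next='a' -> output (0, 'a'), add 'a' as idx 1
Step 2: w='' (idx 0), next='c' -> output (0, 'c'), add 'c' as idx 2
Step 3: w='c' (idx 2), next='a' -> output (2, 'a'), add 'ca' as idx 3
Step 4: w='c' (idx 2), next='c' -> output (2, 'c'), add 'cc' as idx 4
Step 5: w='ca' (idx 3), next='c' -> output (3, 'c'), add 'cac' as idx 5
Step 6: w='c' (idx 2), end of input -> output (2, '')


Encoded: [(0, 'a'), (0, 'c'), (2, 'a'), (2, 'c'), (3, 'c'), (2, '')]


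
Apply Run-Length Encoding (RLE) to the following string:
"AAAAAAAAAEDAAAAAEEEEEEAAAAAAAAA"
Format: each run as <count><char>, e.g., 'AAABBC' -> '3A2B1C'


Scanning runs left to right:
  i=0: run of 'A' x 9 -> '9A'
  i=9: run of 'E' x 1 -> '1E'
  i=10: run of 'D' x 1 -> '1D'
  i=11: run of 'A' x 5 -> '5A'
  i=16: run of 'E' x 6 -> '6E'
  i=22: run of 'A' x 9 -> '9A'

RLE = 9A1E1D5A6E9A


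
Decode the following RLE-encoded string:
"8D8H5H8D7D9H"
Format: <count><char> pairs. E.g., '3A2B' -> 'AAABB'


Expanding each <count><char> pair:
  8D -> 'DDDDDDDD'
  8H -> 'HHHHHHHH'
  5H -> 'HHHHH'
  8D -> 'DDDDDDDD'
  7D -> 'DDDDDDD'
  9H -> 'HHHHHHHHH'

Decoded = DDDDDDDDHHHHHHHHHHHHHDDDDDDDDDDDDDDDHHHHHHHHH


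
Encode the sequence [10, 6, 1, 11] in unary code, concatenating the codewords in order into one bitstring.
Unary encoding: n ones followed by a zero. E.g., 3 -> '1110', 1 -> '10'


Encode each number as n ones followed by a terminating 0:
  10 -> 11111111110 (11 bits)
  6 -> 1111110 (7 bits)
  1 -> 10 (2 bits)
  11 -> 111111111110 (12 bits)
Total length = 11 + 7 + 2 + 12 = 32 bits.

Unary([10, 6, 1, 11]) = 11111111110111111010111111111110 (32 bits)


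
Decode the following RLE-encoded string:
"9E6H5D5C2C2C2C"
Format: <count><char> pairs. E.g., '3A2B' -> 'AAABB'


Expanding each <count><char> pair:
  9E -> 'EEEEEEEEE'
  6H -> 'HHHHHH'
  5D -> 'DDDDD'
  5C -> 'CCCCC'
  2C -> 'CC'
  2C -> 'CC'
  2C -> 'CC'

Decoded = EEEEEEEEEHHHHHHDDDDDCCCCCCCCCCC


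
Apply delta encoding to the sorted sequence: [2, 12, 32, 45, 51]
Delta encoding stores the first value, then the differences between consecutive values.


First value: 2
Deltas:
  12 - 2 = 10
  32 - 12 = 20
  45 - 32 = 13
  51 - 45 = 6


Delta encoded: [2, 10, 20, 13, 6]


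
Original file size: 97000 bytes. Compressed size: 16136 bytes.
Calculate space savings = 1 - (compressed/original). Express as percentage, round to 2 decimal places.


ratio = compressed/original = 16136/97000 = 0.166351
savings = 1 - ratio = 1 - 0.166351 = 0.833649
as a percentage: 0.833649 * 100 = 83.36%

Space savings = 1 - 16136/97000 = 83.36%


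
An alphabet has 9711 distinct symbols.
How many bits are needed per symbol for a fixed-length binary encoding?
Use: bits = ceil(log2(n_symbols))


log2(9711) = 13.2454
Bracket: 2^13 = 8192 < 9711 <= 2^14 = 16384
So ceil(log2(9711)) = 14

bits = ceil(log2(9711)) = ceil(13.2454) = 14 bits


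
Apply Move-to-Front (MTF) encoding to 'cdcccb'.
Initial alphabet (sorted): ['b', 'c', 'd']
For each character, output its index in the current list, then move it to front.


MTF encoding:
'c': index 1 in ['b', 'c', 'd'] -> ['c', 'b', 'd']
'd': index 2 in ['c', 'b', 'd'] -> ['d', 'c', 'b']
'c': index 1 in ['d', 'c', 'b'] -> ['c', 'd', 'b']
'c': index 0 in ['c', 'd', 'b'] -> ['c', 'd', 'b']
'c': index 0 in ['c', 'd', 'b'] -> ['c', 'd', 'b']
'b': index 2 in ['c', 'd', 'b'] -> ['b', 'c', 'd']


Output: [1, 2, 1, 0, 0, 2]


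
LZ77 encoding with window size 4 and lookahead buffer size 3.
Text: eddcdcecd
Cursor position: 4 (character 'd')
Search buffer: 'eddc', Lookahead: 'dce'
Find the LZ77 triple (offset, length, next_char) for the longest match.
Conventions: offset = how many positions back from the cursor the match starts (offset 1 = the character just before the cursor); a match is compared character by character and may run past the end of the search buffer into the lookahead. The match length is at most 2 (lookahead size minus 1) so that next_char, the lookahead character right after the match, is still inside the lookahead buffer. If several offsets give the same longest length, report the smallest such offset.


Try each offset into the search buffer:
  offset=1 (pos 3, char 'c'): match length 0
  offset=2 (pos 2, char 'd'): match length 2
  offset=3 (pos 1, char 'd'): match length 1
  offset=4 (pos 0, char 'e'): match length 0
Longest match has length 2 at offset 2.
next_char = character at position 4 + 2 = 6 -> 'e'

Best match: offset=2, length=2 (matching 'dc' starting at position 2)
LZ77 triple: (2, 2, 'e')


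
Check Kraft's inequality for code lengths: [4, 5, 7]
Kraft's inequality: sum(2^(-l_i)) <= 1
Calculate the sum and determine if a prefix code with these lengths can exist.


Sum = 2^(-4) + 2^(-5) + 2^(-7)
    = 0.0625 + 0.03125 + 0.0078125
    = 13/128 = 0.1015625
Since 0.1015625 <= 1, Kraft's inequality IS satisfied.
A prefix code with these lengths CAN exist.

Kraft sum = 0.1015625. Satisfied.


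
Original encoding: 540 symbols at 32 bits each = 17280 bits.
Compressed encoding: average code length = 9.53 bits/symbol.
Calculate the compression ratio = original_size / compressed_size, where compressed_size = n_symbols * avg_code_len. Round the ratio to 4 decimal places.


original_size = n_symbols * orig_bits = 540 * 32 = 17280 bits
compressed_size = n_symbols * avg_code_len = 540 * 9.53 = 5146.2 bits
ratio = original_size / compressed_size = 17280 / 5146.2 = 3.3578

Compression ratio = 3.3578


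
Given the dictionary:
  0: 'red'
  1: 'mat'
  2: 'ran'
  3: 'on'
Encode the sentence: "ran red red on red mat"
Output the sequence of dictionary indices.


Look up each word in the dictionary:
  'ran' -> 2
  'red' -> 0
  'red' -> 0
  'on' -> 3
  'red' -> 0
  'mat' -> 1

Encoded: [2, 0, 0, 3, 0, 1]


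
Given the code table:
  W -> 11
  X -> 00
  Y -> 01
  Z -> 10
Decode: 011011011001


Decoding:
01 -> Y
10 -> Z
11 -> W
01 -> Y
10 -> Z
01 -> Y


Result: YZWYZY


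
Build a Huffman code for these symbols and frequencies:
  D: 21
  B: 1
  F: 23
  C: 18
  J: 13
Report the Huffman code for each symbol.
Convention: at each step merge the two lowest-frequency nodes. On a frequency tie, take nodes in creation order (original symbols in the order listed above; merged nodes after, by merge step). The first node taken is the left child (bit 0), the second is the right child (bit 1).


Huffman tree construction:
Step 1: Merge B(1) + J(13) = 14
Step 2: Merge (B+J)(14) + C(18) = 32
Step 3: Merge D(21) + F(23) = 44
Step 4: Merge ((B+J)+C)(32) + (D+F)(44) = 76
Read each symbol's code off the tree from the root (left child = 0, right child = 1).

Codes:
  D: 10 (length 2)
  B: 000 (length 3)
  F: 11 (length 2)
  C: 01 (length 2)
  J: 001 (length 3)
Average code length: 166/76 = 2.1842 bits/symbol


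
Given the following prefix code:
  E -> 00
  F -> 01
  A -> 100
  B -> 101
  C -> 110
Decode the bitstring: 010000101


Decoding step by step:
Bits 01 -> F
Bits 00 -> E
Bits 00 -> E
Bits 101 -> B


Decoded message: FEEB


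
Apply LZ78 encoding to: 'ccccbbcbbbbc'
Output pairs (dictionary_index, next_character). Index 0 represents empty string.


LZ78 encoding steps:
Dictionary: {0: ''}
Step 1: w='' (idx 0), next='c' -> output (0, 'c'), add 'c' as idx 1
Step 2: w='c' (idx 1), next='c' -> output (1, 'c'), add 'cc' as idx 2
Step 3: w='c' (idx 1), next='b' -> output (1, 'b'), add 'cb' as idx 3
Step 4: w='' (idx 0), next='b' -> output (0, 'b'), add 'b' as idx 4
Step 5: w='cb' (idx 3), next='b' -> output (3, 'b'), add 'cbb' as idx 5
Step 6: w='b' (idx 4), next='b' -> output (4, 'b'), add 'bb' as idx 6
Step 7: w='c' (idx 1), end of input -> output (1, '')


Encoded: [(0, 'c'), (1, 'c'), (1, 'b'), (0, 'b'), (3, 'b'), (4, 'b'), (1, '')]


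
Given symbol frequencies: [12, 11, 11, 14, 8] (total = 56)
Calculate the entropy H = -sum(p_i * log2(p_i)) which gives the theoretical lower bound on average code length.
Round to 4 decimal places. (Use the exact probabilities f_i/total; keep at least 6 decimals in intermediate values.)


Per-symbol terms -p_i * log2(p_i) with p_i = f_i/56:
  p = 12/56 = 0.214286: log2(p) = -2.222392, -p*log2(p) = 0.476227
  p = 11/56 = 0.196429: log2(p) = -2.347923, -p*log2(p) = 0.461199
  p = 11/56 = 0.196429: log2(p) = -2.347923, -p*log2(p) = 0.461199
  p = 14/56 = 0.250000: log2(p) = -2.000000, -p*log2(p) = 0.500000
  p = 8/56 = 0.142857: log2(p) = -2.807355, -p*log2(p) = 0.401051
H = 0.476227 + 0.461199 + 0.461199 + 0.500000 + 0.401051 = 2.299676

H = 2.2997 bits/symbol


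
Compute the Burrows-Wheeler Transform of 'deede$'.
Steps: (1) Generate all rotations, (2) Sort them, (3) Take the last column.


Rotations (sorted):
  0: $deede -> last char: e
  1: de$dee -> last char: e
  2: deede$ -> last char: $
  3: e$deed -> last char: d
  4: ede$de -> last char: e
  5: eede$d -> last char: d


BWT = ee$ded


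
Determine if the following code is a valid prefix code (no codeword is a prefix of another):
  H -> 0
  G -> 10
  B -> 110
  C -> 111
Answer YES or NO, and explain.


Checking each pair (does one codeword prefix another?):
  H='0' vs G='10': no prefix
  H='0' vs B='110': no prefix
  H='0' vs C='111': no prefix
  G='10' vs H='0': no prefix
  G='10' vs B='110': no prefix
  G='10' vs C='111': no prefix
  B='110' vs H='0': no prefix
  B='110' vs G='10': no prefix
  B='110' vs C='111': no prefix
  C='111' vs H='0': no prefix
  C='111' vs G='10': no prefix
  C='111' vs B='110': no prefix
No violation found over all pairs.

YES -- this is a valid prefix code. No codeword is a prefix of any other codeword.
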